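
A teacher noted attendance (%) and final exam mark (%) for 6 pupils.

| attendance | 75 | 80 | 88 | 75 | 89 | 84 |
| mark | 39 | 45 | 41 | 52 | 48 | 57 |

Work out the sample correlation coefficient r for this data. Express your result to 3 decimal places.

0.076

n = 6, Σx = 491, Σy = 282, Σx² = 40371, Σy² = 13484, Σxy = 23093
nΣxy − ΣxΣy = 138558 − 138462 = 96
nΣx² − (Σx)² = 242226 − 241081 = 1145; nΣy² − (Σy)² = 80904 − 79524 = 1380
r = 96 / √(1145 × 1380) = 96 / 1257.0203 ≈ 0.076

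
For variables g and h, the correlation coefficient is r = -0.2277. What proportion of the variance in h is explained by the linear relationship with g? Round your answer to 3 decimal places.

r² = (-0.2277)² = 0.052

0.052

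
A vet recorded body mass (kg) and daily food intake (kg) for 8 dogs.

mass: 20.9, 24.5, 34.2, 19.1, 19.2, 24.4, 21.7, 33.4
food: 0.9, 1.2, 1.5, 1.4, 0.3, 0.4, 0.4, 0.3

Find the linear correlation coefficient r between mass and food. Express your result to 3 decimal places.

0.119

n = 8, Σx = 197.4, Σy = 6.4, Σx² = 5121.96, Σy² = 6.96, Σxy = 160.47
nΣxy − ΣxΣy = 1283.76 − 1263.36 = 20.4
nΣx² − (Σx)² = 40975.68 − 38966.76 = 2008.92; nΣy² − (Σy)² = 55.68 − 40.96 = 14.72
r = 20.4 / √(2008.92 × 14.72) = 20.4 / 171.9631 ≈ 0.119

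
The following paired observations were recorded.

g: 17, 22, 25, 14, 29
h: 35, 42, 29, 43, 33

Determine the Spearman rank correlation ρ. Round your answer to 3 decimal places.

Rank g: 2, 3, 4, 1, 5
Rank h: 3, 4, 1, 5, 2
d = rank(g) − rank(h): -1, -1, 3, -4, 3; Σd² = 36
ρ = 1 − 6Σd² / [n(n²−1)] = 1 − 6×36 / (5×24) = 1 − 216/120 ≈ -0.800

-0.800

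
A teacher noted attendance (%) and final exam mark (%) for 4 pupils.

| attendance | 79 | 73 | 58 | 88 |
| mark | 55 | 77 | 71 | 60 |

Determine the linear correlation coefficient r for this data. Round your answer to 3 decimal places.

-0.604

n = 4, Σx = 298, Σy = 263, Σx² = 22678, Σy² = 17595, Σxy = 19364
nΣxy − ΣxΣy = 77456 − 78374 = -918
nΣx² − (Σx)² = 90712 − 88804 = 1908; nΣy² − (Σy)² = 70380 − 69169 = 1211
r = -918 / √(1908 × 1211) = -918 / 1520.0618 ≈ -0.604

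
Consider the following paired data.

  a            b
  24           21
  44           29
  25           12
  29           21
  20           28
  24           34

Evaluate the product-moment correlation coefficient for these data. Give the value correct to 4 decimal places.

n = 6, Σa = 166, Σb = 145, Σa² = 4954, Σb² = 3807, Σab = 4065
nΣab − ΣaΣb = 24390 − 24070 = 320
nΣa² − (Σa)² = 29724 − 27556 = 2168; nΣb² − (Σb)² = 22842 − 21025 = 1817
r = 320 / √(2168 × 1817) = 320 / 1984.7559 ≈ 0.1612

0.1612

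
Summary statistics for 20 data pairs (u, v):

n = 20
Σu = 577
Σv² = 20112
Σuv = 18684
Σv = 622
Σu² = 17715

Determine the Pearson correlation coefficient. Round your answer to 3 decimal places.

0.816

r = (nΣuv − ΣuΣv) / √[(nΣu² − (Σu)²)(nΣv² − (Σv)²)]
Numerator: 20×18684 − 577×622 = 14786
Denominator: √[(354300 − 332929)(402240 − 386884)] = √[21371 × 15356] = 18115.5479
r = 14786 / 18115.5479 ≈ 0.816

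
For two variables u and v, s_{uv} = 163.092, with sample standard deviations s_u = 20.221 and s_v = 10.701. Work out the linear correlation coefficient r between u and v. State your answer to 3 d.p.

0.754

r = Cov(u,v) / (s_u · s_v) = 163.092 / (20.221 × 10.701)
  = 163.092 / 216.3849 ≈ 0.754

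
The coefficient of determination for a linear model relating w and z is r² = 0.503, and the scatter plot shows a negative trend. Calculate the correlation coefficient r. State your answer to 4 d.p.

|r| = √0.503 = 0.7092
The association is negative, so r = −0.7092.

-0.7092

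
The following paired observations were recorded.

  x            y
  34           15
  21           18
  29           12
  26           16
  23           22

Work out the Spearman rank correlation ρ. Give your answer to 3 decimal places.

-0.800

Rank x: 5, 1, 4, 3, 2
Rank y: 2, 4, 1, 3, 5
d = rank(x) − rank(y): 3, -3, 3, 0, -3; Σd² = 36
ρ = 1 − 6Σd² / [n(n²−1)] = 1 − 6×36 / (5×24) = 1 − 216/120 ≈ -0.800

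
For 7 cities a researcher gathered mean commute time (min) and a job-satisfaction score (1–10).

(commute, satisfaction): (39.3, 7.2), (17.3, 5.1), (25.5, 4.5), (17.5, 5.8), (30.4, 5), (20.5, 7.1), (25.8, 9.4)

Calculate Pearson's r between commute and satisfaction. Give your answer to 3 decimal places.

n = 7, Σx = 176.3, Σy = 44.1, Σx² = 4810.33, Σy² = 295.51, Σxy = 1127.51
nΣxy − ΣxΣy = 7892.57 − 7774.83 = 117.74
nΣx² − (Σx)² = 33672.31 − 31081.69 = 2590.62; nΣy² − (Σy)² = 2068.57 − 1944.81 = 123.76
r = 117.74 / √(2590.62 × 123.76) = 117.74 / 566.2289 ≈ 0.208

0.208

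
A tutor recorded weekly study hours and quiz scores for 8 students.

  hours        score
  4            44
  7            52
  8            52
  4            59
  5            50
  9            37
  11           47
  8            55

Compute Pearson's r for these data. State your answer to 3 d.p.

-0.334

n = 8, Σx = 56, Σy = 396, Σx² = 436, Σy² = 19928, Σxy = 2732
nΣxy − ΣxΣy = 21856 − 22176 = -320
nΣx² − (Σx)² = 3488 − 3136 = 352; nΣy² − (Σy)² = 159424 − 156816 = 2608
r = -320 / √(352 × 2608) = -320 / 958.1315 ≈ -0.334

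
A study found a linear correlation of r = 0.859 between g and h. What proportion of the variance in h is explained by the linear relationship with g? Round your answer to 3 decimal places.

r² = (0.859)² = 0.738

0.738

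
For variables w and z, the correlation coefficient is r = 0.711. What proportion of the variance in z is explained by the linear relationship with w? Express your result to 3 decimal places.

0.506

r² = (0.711)² = 0.506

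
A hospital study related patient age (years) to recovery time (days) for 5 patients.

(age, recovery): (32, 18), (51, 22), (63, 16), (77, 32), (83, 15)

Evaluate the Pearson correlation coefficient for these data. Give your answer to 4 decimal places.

0.1963

n = 5, Σx = 306, Σy = 103, Σx² = 20412, Σy² = 2313, Σxy = 6415
nΣxy − ΣxΣy = 32075 − 31518 = 557
nΣx² − (Σx)² = 102060 − 93636 = 8424; nΣy² − (Σy)² = 11565 − 10609 = 956
r = 557 / √(8424 × 956) = 557 / 2837.8414 ≈ 0.1963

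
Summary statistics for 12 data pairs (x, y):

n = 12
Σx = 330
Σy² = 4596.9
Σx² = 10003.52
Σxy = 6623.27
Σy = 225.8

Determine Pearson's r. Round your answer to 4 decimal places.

0.7278

r = (nΣxy − ΣxΣy) / √[(nΣx² − (Σx)²)(nΣy² − (Σy)²)]
Numerator: 12×6623.27 − 330×225.8 = 4965.24
Denominator: √[(120042.24 − 108900)(55162.8 − 50985.64)] = √[11142.24 × 4177.16] = 6822.2371
r = 4965.24 / 6822.2371 ≈ 0.7278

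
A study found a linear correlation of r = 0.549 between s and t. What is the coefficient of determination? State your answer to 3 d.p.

0.301

r² = (0.549)² = 0.301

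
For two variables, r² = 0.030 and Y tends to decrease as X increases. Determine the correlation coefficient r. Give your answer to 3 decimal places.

-0.173

|r| = √0.030 = 0.173
The association is negative, so r = −0.173.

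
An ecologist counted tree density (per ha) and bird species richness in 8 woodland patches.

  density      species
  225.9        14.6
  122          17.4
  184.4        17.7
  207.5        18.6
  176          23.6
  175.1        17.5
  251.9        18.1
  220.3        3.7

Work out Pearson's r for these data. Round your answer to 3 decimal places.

n = 8, Σx = 1563.1, Σy = 131.2, Σx² = 316596.13, Σy² = 2379.68, Σxy = 25136.67
nΣxy − ΣxΣy = 201093.36 − 205078.72 = -3985.36
nΣx² − (Σx)² = 2532769.04 − 2443281.61 = 89487.43; nΣy² − (Σy)² = 19037.44 − 17213.44 = 1824
r = -3985.36 / √(89487.43 × 1824) = -3985.36 / 12775.9568 ≈ -0.312

-0.312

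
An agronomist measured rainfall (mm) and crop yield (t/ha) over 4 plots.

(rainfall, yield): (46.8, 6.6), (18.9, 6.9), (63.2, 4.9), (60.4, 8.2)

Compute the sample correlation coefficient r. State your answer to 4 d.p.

-0.1769

n = 4, Σx = 189.3, Σy = 26.6, Σx² = 10189.85, Σy² = 182.42, Σxy = 1244.25
nΣxy − ΣxΣy = 4977 − 5035.38 = -58.38
nΣx² − (Σx)² = 40759.4 − 35834.49 = 4924.91; nΣy² − (Σy)² = 729.68 − 707.56 = 22.12
r = -58.38 / √(4924.91 × 22.12) = -58.38 / 330.0591 ≈ -0.1769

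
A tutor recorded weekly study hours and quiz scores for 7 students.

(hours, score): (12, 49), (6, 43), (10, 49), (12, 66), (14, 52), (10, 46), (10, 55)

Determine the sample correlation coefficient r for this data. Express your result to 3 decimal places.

n = 7, Σx = 74, Σy = 360, Σx² = 820, Σy² = 18852, Σxy = 3866
nΣxy − ΣxΣy = 27062 − 26640 = 422
nΣx² − (Σx)² = 5740 − 5476 = 264; nΣy² − (Σy)² = 131964 − 129600 = 2364
r = 422 / √(264 × 2364) = 422 / 789.9975 ≈ 0.534

0.534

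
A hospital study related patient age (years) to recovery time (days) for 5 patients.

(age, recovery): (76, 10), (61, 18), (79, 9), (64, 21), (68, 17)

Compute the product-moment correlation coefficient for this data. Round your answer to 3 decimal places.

-0.935

n = 5, Σx = 348, Σy = 75, Σx² = 24458, Σy² = 1235, Σxy = 5069
nΣxy − ΣxΣy = 25345 − 26100 = -755
nΣx² − (Σx)² = 122290 − 121104 = 1186; nΣy² − (Σy)² = 6175 − 5625 = 550
r = -755 / √(1186 × 550) = -755 / 807.6509 ≈ -0.935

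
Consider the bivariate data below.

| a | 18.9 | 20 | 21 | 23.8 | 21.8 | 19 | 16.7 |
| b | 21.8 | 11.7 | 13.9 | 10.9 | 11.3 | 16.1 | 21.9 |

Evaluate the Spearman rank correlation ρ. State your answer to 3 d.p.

-0.964

Rank a: 2, 4, 5, 7, 6, 3, 1
Rank b: 6, 3, 4, 1, 2, 5, 7
d = rank(a) − rank(b): -4, 1, 1, 6, 4, -2, -6; Σd² = 110
ρ = 1 − 6Σd² / [n(n²−1)] = 1 − 6×110 / (7×48) = 1 − 660/336 ≈ -0.964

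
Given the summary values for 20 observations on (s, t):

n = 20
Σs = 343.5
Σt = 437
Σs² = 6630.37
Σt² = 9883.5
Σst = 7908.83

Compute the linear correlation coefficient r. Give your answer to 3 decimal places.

r = (nΣst − ΣsΣt) / √[(nΣs² − (Σs)²)(nΣt² − (Σt)²)]
Numerator: 20×7908.83 − 343.5×437 = 8067.1
Denominator: √[(132607.4 − 117992.25)(197670 − 190969)] = √[14615.15 × 6701] = 9896.2680
r = 8067.1 / 9896.2680 ≈ 0.815

0.815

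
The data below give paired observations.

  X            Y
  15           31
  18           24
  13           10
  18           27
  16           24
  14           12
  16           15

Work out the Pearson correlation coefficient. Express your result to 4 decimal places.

n = 7, ΣX = 110, ΣY = 143, ΣX² = 1750, ΣY² = 3311, ΣXY = 2305
nΣXY − ΣXΣY = 16135 − 15730 = 405
nΣX² − (ΣX)² = 12250 − 12100 = 150; nΣY² − (ΣY)² = 23177 − 20449 = 2728
r = 405 / √(150 × 2728) = 405 / 639.6874 ≈ 0.6331

0.6331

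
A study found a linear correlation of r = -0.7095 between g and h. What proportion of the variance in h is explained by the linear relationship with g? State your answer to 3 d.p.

r² = (-0.7095)² = 0.503

0.503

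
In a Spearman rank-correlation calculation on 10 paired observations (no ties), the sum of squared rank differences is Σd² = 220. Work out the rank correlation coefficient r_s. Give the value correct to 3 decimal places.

-0.333

ρ = 1 − 6Σd² / [n(n²−1)] = 1 − 6×220 / (10×99)
  = 1 − 1320/990 = 1 − 1.3333 ≈ -0.333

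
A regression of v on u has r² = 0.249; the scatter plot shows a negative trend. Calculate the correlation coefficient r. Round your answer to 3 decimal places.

|r| = √0.249 = 0.499
The association is negative, so r = −0.499.

-0.499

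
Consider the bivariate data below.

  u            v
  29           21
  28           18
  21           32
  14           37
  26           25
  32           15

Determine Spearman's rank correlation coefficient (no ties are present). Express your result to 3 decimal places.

Rank u: 5, 4, 2, 1, 3, 6
Rank v: 3, 2, 5, 6, 4, 1
d = rank(u) − rank(v): 2, 2, -3, -5, -1, 5; Σd² = 68
ρ = 1 − 6Σd² / [n(n²−1)] = 1 − 6×68 / (6×35) = 1 − 408/210 ≈ -0.943

-0.943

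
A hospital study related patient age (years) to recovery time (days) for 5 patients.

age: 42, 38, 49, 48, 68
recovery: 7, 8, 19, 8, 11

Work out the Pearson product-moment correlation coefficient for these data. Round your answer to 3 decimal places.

n = 5, Σx = 245, Σy = 53, Σx² = 12537, Σy² = 659, Σxy = 2661
nΣxy − ΣxΣy = 13305 − 12985 = 320
nΣx² − (Σx)² = 62685 − 60025 = 2660; nΣy² − (Σy)² = 3295 − 2809 = 486
r = 320 / √(2660 × 486) = 320 / 1136.9960 ≈ 0.281

0.281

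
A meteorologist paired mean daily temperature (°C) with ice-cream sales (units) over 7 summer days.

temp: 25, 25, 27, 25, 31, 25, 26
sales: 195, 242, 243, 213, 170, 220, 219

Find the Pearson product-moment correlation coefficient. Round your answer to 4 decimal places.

-0.6022

n = 7, Σx = 184, Σy = 1502, Σx² = 4866, Σy² = 326268, Σxy = 39275
nΣxy − ΣxΣy = 274925 − 276368 = -1443
nΣx² − (Σx)² = 34062 − 33856 = 206; nΣy² − (Σy)² = 2283876 − 2256004 = 27872
r = -1443 / √(206 × 27872) = -1443 / 2396.1703 ≈ -0.6022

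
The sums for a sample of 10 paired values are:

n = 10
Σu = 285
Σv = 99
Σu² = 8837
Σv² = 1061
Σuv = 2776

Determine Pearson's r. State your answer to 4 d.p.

-0.1893

r = (nΣuv − ΣuΣv) / √[(nΣu² − (Σu)²)(nΣv² − (Σv)²)]
Numerator: 10×2776 − 285×99 = -455
Denominator: √[(88370 − 81225)(10610 − 9801)] = √[7145 × 809] = 2404.2265
r = -455 / 2404.2265 ≈ -0.1893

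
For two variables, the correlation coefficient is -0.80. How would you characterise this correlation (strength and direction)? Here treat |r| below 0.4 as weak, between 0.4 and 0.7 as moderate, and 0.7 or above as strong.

r = -0.80 < 0 so the relationship is negative.
|r| = 0.80, which falls in the strong range.

strong negative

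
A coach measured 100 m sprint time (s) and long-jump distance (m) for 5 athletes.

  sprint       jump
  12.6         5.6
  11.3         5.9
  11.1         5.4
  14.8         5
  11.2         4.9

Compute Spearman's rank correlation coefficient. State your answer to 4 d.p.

Rank sprint: 4, 3, 1, 5, 2
Rank jump: 4, 5, 3, 2, 1
d = rank(sprint) − rank(jump): 0, -2, -2, 3, 1; Σd² = 18
ρ = 1 − 6Σd² / [n(n²−1)] = 1 − 6×18 / (5×24) = 1 − 108/120 ≈ 0.1000

0.1000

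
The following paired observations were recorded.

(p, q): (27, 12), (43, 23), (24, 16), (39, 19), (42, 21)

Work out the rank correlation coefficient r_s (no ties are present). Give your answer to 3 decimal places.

Rank p: 2, 5, 1, 3, 4
Rank q: 1, 5, 2, 3, 4
d = rank(p) − rank(q): 1, 0, -1, 0, 0; Σd² = 2
ρ = 1 − 6Σd² / [n(n²−1)] = 1 − 6×2 / (5×24) = 1 − 12/120 ≈ 0.900

0.900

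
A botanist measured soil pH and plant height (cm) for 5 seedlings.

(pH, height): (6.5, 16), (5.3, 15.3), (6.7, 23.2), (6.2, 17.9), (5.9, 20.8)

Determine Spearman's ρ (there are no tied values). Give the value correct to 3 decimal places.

0.600

Rank pH: 4, 1, 5, 3, 2
Rank height: 2, 1, 5, 3, 4
d = rank(pH) − rank(height): 2, 0, 0, 0, -2; Σd² = 8
ρ = 1 − 6Σd² / [n(n²−1)] = 1 − 6×8 / (5×24) = 1 − 48/120 ≈ 0.600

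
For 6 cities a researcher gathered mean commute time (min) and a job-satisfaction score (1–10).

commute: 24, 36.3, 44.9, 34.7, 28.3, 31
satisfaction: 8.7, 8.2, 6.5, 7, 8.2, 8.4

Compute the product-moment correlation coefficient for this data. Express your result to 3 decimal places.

-0.845

n = 6, Σx = 199.2, Σy = 47, Σx² = 6875.68, Σy² = 371.98, Σxy = 1533.67
nΣxy − ΣxΣy = 9202.02 − 9362.4 = -160.38
nΣx² − (Σx)² = 41254.08 − 39680.64 = 1573.44; nΣy² − (Σy)² = 2231.88 − 2209 = 22.88
r = -160.38 / √(1573.44 × 22.88) = -160.38 / 189.7375 ≈ -0.845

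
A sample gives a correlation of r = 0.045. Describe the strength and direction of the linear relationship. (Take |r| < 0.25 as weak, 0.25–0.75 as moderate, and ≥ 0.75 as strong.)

r = 0.045 > 0 so the relationship is positive.
|r| = 0.045, which falls in the weak range.

weak positive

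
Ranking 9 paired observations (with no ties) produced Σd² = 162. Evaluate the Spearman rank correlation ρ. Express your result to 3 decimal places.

-0.350

ρ = 1 − 6Σd² / [n(n²−1)] = 1 − 6×162 / (9×80)
  = 1 − 972/720 = 1 − 1.3500 ≈ -0.350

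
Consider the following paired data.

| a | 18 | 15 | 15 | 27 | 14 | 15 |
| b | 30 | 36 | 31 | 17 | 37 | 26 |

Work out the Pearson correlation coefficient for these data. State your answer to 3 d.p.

n = 6, Σa = 104, Σb = 177, Σa² = 1924, Σb² = 5491, Σab = 2912
nΣab − ΣaΣb = 17472 − 18408 = -936
nΣa² − (Σa)² = 11544 − 10816 = 728; nΣb² − (Σb)² = 32946 − 31329 = 1617
r = -936 / √(728 × 1617) = -936 / 1084.9774 ≈ -0.863

-0.863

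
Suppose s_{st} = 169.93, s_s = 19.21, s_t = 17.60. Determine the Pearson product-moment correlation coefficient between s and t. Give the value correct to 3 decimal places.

0.503

r = Cov(s,t) / (s_s · s_t) = 169.93 / (19.21 × 17.60)
  = 169.93 / 338.0960 ≈ 0.503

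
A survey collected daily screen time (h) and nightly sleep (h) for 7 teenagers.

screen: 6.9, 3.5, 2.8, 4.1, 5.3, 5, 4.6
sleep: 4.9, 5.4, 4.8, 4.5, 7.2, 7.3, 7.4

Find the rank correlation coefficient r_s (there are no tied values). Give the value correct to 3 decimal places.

Rank screen: 7, 2, 1, 3, 6, 5, 4
Rank sleep: 3, 4, 2, 1, 5, 6, 7
d = rank(screen) − rank(sleep): 4, -2, -1, 2, 1, -1, -3; Σd² = 36
ρ = 1 − 6Σd² / [n(n²−1)] = 1 − 6×36 / (7×48) = 1 − 216/336 ≈ 0.357

0.357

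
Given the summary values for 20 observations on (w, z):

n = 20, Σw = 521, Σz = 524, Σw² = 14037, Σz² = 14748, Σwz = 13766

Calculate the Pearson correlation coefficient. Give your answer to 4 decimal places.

0.1682

r = (nΣwz − ΣwΣz) / √[(nΣw² − (Σw)²)(nΣz² − (Σz)²)]
Numerator: 20×13766 − 521×524 = 2316
Denominator: √[(280740 − 271441)(294960 − 274576)] = √[9299 × 20384] = 13767.7455
r = 2316 / 13767.7455 ≈ 0.1682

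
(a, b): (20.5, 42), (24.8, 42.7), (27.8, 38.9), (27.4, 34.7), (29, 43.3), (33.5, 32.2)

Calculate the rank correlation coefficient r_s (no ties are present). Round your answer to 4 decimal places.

-0.3143

Rank a: 1, 2, 4, 3, 5, 6
Rank b: 4, 5, 3, 2, 6, 1
d = rank(a) − rank(b): -3, -3, 1, 1, -1, 5; Σd² = 46
ρ = 1 − 6Σd² / [n(n²−1)] = 1 − 6×46 / (6×35) = 1 − 276/210 ≈ -0.3143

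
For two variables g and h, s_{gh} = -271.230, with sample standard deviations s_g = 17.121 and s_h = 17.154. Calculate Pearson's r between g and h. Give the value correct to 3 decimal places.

r = Cov(g,h) / (s_g · s_h) = -271.230 / (17.121 × 17.154)
  = -271.230 / 293.6936 ≈ -0.924

-0.924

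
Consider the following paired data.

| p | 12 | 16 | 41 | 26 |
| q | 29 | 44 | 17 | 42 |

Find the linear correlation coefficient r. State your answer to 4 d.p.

-0.6035

n = 4, Σp = 95, Σq = 132, Σp² = 2757, Σq² = 4830, Σpq = 2841
nΣpq − ΣpΣq = 11364 − 12540 = -1176
nΣp² − (Σp)² = 11028 − 9025 = 2003; nΣq² − (Σq)² = 19320 − 17424 = 1896
r = -1176 / √(2003 × 1896) = -1176 / 1948.7658 ≈ -0.6035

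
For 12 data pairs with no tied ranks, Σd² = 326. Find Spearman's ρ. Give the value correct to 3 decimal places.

ρ = 1 − 6Σd² / [n(n²−1)] = 1 − 6×326 / (12×143)
  = 1 − 1956/1716 = 1 − 1.1399 ≈ -0.140

-0.140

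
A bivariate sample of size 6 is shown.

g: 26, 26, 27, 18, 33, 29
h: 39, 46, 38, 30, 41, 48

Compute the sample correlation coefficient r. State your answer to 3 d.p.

n = 6, Σg = 159, Σh = 242, Σg² = 4335, Σh² = 9966, Σgh = 6521
nΣgh − ΣgΣh = 39126 − 38478 = 648
nΣg² − (Σg)² = 26010 − 25281 = 729; nΣh² − (Σh)² = 59796 − 58564 = 1232
r = 648 / √(729 × 1232) = 648 / 947.6962 ≈ 0.684

0.684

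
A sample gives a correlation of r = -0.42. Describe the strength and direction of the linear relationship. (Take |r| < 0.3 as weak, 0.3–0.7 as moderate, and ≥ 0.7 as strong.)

r = -0.42 < 0 so the relationship is negative.
|r| = 0.42, which falls in the moderate range.

moderate negative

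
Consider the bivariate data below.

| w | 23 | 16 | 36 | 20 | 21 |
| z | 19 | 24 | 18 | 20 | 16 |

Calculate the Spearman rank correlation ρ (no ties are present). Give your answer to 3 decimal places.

Rank w: 4, 1, 5, 2, 3
Rank z: 3, 5, 2, 4, 1
d = rank(w) − rank(z): 1, -4, 3, -2, 2; Σd² = 34
ρ = 1 − 6Σd² / [n(n²−1)] = 1 − 6×34 / (5×24) = 1 − 204/120 ≈ -0.700

-0.700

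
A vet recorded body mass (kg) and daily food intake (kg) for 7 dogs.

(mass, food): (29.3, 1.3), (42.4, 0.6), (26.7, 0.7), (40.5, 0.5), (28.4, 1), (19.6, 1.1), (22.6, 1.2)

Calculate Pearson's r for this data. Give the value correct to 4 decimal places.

n = 7, Σx = 209.5, Σy = 6.4, Σx² = 6710.87, Σy² = 6.44, Σxy = 179.55
nΣxy − ΣxΣy = 1256.85 − 1340.8 = -83.95
nΣx² − (Σx)² = 46976.09 − 43890.25 = 3085.84; nΣy² − (Σy)² = 45.08 − 40.96 = 4.12
r = -83.95 / √(3085.84 × 4.12) = -83.95 / 112.7549 ≈ -0.7445

-0.7445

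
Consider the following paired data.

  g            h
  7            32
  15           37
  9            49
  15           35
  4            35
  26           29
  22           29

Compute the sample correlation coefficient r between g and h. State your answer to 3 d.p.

-0.509

n = 7, Σg = 98, Σh = 246, Σg² = 1756, Σh² = 8926, Σgh = 3277
nΣgh − ΣgΣh = 22939 − 24108 = -1169
nΣg² − (Σg)² = 12292 − 9604 = 2688; nΣh² − (Σh)² = 62482 − 60516 = 1966
r = -1169 / √(2688 × 1966) = -1169 / 2298.8275 ≈ -0.509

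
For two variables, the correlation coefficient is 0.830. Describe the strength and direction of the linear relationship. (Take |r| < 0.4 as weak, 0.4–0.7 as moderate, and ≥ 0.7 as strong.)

r = 0.830 > 0 so the relationship is positive.
|r| = 0.830, which falls in the strong range.

strong positive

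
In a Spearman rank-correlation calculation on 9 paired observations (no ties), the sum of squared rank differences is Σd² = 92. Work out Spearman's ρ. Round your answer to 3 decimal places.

ρ = 1 − 6Σd² / [n(n²−1)] = 1 − 6×92 / (9×80)
  = 1 − 552/720 = 1 − 0.7667 ≈ 0.233

0.233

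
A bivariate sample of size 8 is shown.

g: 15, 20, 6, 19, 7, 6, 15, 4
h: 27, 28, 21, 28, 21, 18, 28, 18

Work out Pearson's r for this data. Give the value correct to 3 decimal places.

n = 8, Σg = 92, Σh = 189, Σg² = 1348, Σh² = 4611, Σgh = 2370
nΣgh − ΣgΣh = 18960 − 17388 = 1572
nΣg² − (Σg)² = 10784 − 8464 = 2320; nΣh² − (Σh)² = 36888 − 35721 = 1167
r = 1572 / √(2320 × 1167) = 1572 / 1645.4300 ≈ 0.955

0.955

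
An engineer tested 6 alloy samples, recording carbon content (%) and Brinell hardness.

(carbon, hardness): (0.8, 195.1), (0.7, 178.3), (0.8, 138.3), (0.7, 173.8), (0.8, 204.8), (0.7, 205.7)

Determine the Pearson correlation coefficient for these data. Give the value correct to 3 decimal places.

-0.141

n = 6, Σx = 4.5, Σy = 1096, Σx² = 3.39, Σy² = 203443.76, Σxy = 821.02
nΣxy − ΣxΣy = 4926.12 − 4932 = -5.88
nΣx² − (Σx)² = 20.34 − 20.25 = 0.09; nΣy² − (Σy)² = 1220662.56 − 1201216 = 19446.56
r = -5.88 / √(0.09 × 19446.56) = -5.88 / 41.8353 ≈ -0.141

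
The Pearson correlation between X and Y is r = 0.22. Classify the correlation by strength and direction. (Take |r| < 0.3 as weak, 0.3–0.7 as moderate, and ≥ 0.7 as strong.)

r = 0.22 > 0 so the relationship is positive.
|r| = 0.22, which falls in the weak range.

weak positive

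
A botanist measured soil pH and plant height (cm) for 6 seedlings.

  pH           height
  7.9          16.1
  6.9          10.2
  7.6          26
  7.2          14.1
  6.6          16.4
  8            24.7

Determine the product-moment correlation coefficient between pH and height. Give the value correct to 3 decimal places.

n = 6, Σx = 44.2, Σy = 107.5, Σx² = 327.18, Σy² = 2117.11, Σxy = 802.53
nΣxy − ΣxΣy = 4815.18 − 4751.5 = 63.68
nΣx² − (Σx)² = 1963.08 − 1953.64 = 9.44; nΣy² − (Σy)² = 12702.66 − 11556.25 = 1146.41
r = 63.68 / √(9.44 × 1146.41) = 63.68 / 104.0294 ≈ 0.612

0.612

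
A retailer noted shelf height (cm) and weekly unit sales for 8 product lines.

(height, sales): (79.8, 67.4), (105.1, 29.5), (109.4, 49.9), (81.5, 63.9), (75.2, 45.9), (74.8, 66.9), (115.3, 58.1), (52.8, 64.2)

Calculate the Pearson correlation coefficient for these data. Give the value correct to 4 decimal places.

-0.4962

n = 8, Σx = 693.9, Σy = 445.8, Σx² = 63356.67, Σy² = 26065.9, Σxy = 37690.37
nΣxy − ΣxΣy = 301522.96 − 309340.62 = -7817.66
nΣx² − (Σx)² = 506853.36 − 481497.21 = 25356.15; nΣy² − (Σy)² = 208527.2 − 198737.64 = 9789.56
r = -7817.66 / √(25356.15 × 9789.56) = -7817.66 / 15755.1754 ≈ -0.4962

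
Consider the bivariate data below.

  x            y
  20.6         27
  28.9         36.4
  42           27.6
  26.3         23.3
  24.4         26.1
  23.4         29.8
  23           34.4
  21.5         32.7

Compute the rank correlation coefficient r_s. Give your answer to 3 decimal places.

Rank x: 1, 7, 8, 6, 5, 4, 3, 2
Rank y: 3, 8, 4, 1, 2, 5, 7, 6
d = rank(x) − rank(y): -2, -1, 4, 5, 3, -1, -4, -4; Σd² = 88
ρ = 1 − 6Σd² / [n(n²−1)] = 1 − 6×88 / (8×63) = 1 − 528/504 ≈ -0.048

-0.048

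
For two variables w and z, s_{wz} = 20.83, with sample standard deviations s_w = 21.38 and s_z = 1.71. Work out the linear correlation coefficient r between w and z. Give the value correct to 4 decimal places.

r = Cov(w,z) / (s_w · s_z) = 20.83 / (21.38 × 1.71)
  = 20.83 / 36.5598 ≈ 0.5698

0.5698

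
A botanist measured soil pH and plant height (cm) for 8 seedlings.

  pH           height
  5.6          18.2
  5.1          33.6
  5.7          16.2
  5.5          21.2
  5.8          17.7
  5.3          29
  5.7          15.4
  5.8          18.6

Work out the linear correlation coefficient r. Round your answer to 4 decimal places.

n = 8, Σx = 44.5, Σy = 169.9, Σx² = 247.97, Σy² = 3909.49, Σxy = 934.24
nΣxy − ΣxΣy = 7473.92 − 7560.55 = -86.63
nΣx² − (Σx)² = 1983.76 − 1980.25 = 3.51; nΣy² − (Σy)² = 31275.92 − 28866.01 = 2409.91
r = -86.63 / √(3.51 × 2409.91) = -86.63 / 91.9716 ≈ -0.9419

-0.9419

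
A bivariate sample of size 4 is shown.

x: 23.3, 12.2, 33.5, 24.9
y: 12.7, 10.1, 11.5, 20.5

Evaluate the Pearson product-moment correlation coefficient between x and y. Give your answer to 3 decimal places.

0.232

n = 4, Σx = 93.9, Σy = 54.8, Σx² = 2433.99, Σy² = 815.8, Σxy = 1314.83
nΣxy − ΣxΣy = 5259.32 − 5145.72 = 113.6
nΣx² − (Σx)² = 9735.96 − 8817.21 = 918.75; nΣy² − (Σy)² = 3263.2 − 3003.04 = 260.16
r = 113.6 / √(918.75 × 260.16) = 113.6 / 488.8988 ≈ 0.232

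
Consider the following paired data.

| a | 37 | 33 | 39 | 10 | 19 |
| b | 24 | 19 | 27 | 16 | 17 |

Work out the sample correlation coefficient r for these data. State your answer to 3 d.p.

n = 5, Σa = 138, Σb = 103, Σa² = 4440, Σb² = 2211, Σab = 3051
nΣab − ΣaΣb = 15255 − 14214 = 1041
nΣa² − (Σa)² = 22200 − 19044 = 3156; nΣb² − (Σb)² = 11055 − 10609 = 446
r = 1041 / √(3156 × 446) = 1041 / 1186.4131 ≈ 0.877

0.877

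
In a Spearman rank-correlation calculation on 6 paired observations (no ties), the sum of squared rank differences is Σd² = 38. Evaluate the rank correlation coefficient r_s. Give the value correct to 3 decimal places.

ρ = 1 − 6Σd² / [n(n²−1)] = 1 − 6×38 / (6×35)
  = 1 − 228/210 = 1 − 1.0857 ≈ -0.086

-0.086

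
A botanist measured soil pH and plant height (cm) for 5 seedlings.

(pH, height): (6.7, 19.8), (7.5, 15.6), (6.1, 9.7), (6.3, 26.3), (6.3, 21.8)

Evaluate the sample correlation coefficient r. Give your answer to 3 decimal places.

-0.099

n = 5, Σx = 32.9, Σy = 93.2, Σx² = 217.73, Σy² = 1896.42, Σxy = 611.86
nΣxy − ΣxΣy = 3059.3 − 3066.28 = -6.98
nΣx² − (Σx)² = 1088.65 − 1082.41 = 6.24; nΣy² − (Σy)² = 9482.1 − 8686.24 = 795.86
r = -6.98 / √(6.24 × 795.86) = -6.98 / 70.4710 ≈ -0.099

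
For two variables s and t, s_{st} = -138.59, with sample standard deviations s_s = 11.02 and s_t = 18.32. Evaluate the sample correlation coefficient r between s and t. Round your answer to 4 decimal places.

r = Cov(s,t) / (s_s · s_t) = -138.59 / (11.02 × 18.32)
  = -138.59 / 201.8864 ≈ -0.6865

-0.6865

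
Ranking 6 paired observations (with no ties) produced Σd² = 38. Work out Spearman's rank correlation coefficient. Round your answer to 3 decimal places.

-0.086

ρ = 1 − 6Σd² / [n(n²−1)] = 1 − 6×38 / (6×35)
  = 1 − 228/210 = 1 − 1.0857 ≈ -0.086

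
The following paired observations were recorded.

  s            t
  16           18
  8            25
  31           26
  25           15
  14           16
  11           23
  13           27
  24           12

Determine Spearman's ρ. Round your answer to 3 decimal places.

-0.333

Rank s: 5, 1, 8, 7, 4, 2, 3, 6
Rank t: 4, 6, 7, 2, 3, 5, 8, 1
d = rank(s) − rank(t): 1, -5, 1, 5, 1, -3, -5, 5; Σd² = 112
ρ = 1 − 6Σd² / [n(n²−1)] = 1 − 6×112 / (8×63) = 1 − 672/504 ≈ -0.333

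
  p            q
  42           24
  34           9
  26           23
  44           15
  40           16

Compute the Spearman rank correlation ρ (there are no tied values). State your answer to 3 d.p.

0.000

Rank p: 4, 2, 1, 5, 3
Rank q: 5, 1, 4, 2, 3
d = rank(p) − rank(q): -1, 1, -3, 3, 0; Σd² = 20
ρ = 1 − 6Σd² / [n(n²−1)] = 1 − 6×20 / (5×24) = 1 − 120/120 ≈ 0.000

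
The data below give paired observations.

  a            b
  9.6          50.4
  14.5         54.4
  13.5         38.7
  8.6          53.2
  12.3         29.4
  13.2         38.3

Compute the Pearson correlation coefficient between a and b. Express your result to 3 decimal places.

n = 6, Σa = 71.7, Σb = 264.4, Σa² = 884.15, Σb² = 12158.7, Σab = 3119.79
nΣab − ΣaΣb = 18718.74 − 18957.48 = -238.74
nΣa² − (Σa)² = 5304.9 − 5140.89 = 164.01; nΣb² − (Σb)² = 72952.2 − 69907.36 = 3044.84
r = -238.74 / √(164.01 × 3044.84) = -238.74 / 706.6712 ≈ -0.338

-0.338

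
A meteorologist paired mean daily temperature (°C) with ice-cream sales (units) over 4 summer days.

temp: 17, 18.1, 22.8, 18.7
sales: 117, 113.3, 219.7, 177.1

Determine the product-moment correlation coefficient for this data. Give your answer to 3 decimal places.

n = 4, Σx = 76.6, Σy = 627.1, Σx² = 1486.14, Σy² = 106158.39, Σxy = 12360.66
nΣxy − ΣxΣy = 49442.64 − 48035.86 = 1406.78
nΣx² − (Σx)² = 5944.56 − 5867.56 = 77; nΣy² − (Σy)² = 424633.56 − 393254.41 = 31379.15
r = 1406.78 / √(77 × 31379.15) = 1406.78 / 1554.4113 ≈ 0.905

0.905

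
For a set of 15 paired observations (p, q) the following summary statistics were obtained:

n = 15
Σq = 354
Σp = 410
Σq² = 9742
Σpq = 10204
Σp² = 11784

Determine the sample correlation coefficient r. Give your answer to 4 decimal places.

0.5899

r = (nΣpq − ΣpΣq) / √[(nΣp² − (Σp)²)(nΣq² − (Σq)²)]
Numerator: 15×10204 − 410×354 = 7920
Denominator: √[(176760 − 168100)(146130 − 125316)] = √[8660 × 20814] = 13425.6933
r = 7920 / 13425.6933 ≈ 0.5899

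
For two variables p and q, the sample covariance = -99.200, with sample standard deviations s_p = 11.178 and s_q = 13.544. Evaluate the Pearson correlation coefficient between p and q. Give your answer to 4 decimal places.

r = Cov(p,q) / (s_p · s_q) = -99.200 / (11.178 × 13.544)
  = -99.200 / 151.3948 ≈ -0.6552

-0.6552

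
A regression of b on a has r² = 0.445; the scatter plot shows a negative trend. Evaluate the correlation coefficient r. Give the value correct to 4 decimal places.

|r| = √0.445 = 0.6671
The association is negative, so r = −0.6671.

-0.6671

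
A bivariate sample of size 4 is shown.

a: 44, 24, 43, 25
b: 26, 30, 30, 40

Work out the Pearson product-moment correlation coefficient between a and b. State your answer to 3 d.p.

-0.661

n = 4, Σa = 136, Σb = 126, Σa² = 4986, Σb² = 4076, Σab = 4154
nΣab − ΣaΣb = 16616 − 17136 = -520
nΣa² − (Σa)² = 19944 − 18496 = 1448; nΣb² − (Σb)² = 16304 − 15876 = 428
r = -520 / √(1448 × 428) = -520 / 787.2382 ≈ -0.661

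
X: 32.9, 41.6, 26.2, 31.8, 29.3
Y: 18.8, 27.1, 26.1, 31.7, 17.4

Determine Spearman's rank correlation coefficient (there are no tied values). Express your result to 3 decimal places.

0.300

Rank X: 4, 5, 1, 3, 2
Rank Y: 2, 4, 3, 5, 1
d = rank(X) − rank(Y): 2, 1, -2, -2, 1; Σd² = 14
ρ = 1 − 6Σd² / [n(n²−1)] = 1 − 6×14 / (5×24) = 1 − 84/120 ≈ 0.300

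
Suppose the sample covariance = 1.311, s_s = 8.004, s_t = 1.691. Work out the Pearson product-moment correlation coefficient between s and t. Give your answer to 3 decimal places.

r = Cov(s,t) / (s_s · s_t) = 1.311 / (8.004 × 1.691)
  = 1.311 / 13.5348 ≈ 0.097

0.097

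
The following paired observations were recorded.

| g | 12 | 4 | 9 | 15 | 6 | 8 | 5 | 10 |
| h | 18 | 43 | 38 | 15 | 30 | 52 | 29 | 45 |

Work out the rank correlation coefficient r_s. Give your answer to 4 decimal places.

-0.4048

Rank g: 7, 1, 5, 8, 3, 4, 2, 6
Rank h: 2, 6, 5, 1, 4, 8, 3, 7
d = rank(g) − rank(h): 5, -5, 0, 7, -1, -4, -1, -1; Σd² = 118
ρ = 1 − 6Σd² / [n(n²−1)] = 1 − 6×118 / (8×63) = 1 − 708/504 ≈ -0.4048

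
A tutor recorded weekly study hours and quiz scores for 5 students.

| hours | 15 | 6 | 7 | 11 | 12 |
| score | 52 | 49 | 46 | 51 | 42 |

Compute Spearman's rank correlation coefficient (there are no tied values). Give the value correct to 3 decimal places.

Rank hours: 5, 1, 2, 3, 4
Rank score: 5, 3, 2, 4, 1
d = rank(hours) − rank(score): 0, -2, 0, -1, 3; Σd² = 14
ρ = 1 − 6Σd² / [n(n²−1)] = 1 − 6×14 / (5×24) = 1 − 84/120 ≈ 0.300

0.300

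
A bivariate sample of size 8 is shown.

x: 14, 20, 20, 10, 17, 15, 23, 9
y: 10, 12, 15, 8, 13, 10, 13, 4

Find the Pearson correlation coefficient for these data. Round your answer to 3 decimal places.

n = 8, Σx = 128, Σy = 85, Σx² = 2220, Σy² = 987, Σxy = 1466
nΣxy − ΣxΣy = 11728 − 10880 = 848
nΣx² − (Σx)² = 17760 − 16384 = 1376; nΣy² − (Σy)² = 7896 − 7225 = 671
r = 848 / √(1376 × 671) = 848 / 960.8829 ≈ 0.883

0.883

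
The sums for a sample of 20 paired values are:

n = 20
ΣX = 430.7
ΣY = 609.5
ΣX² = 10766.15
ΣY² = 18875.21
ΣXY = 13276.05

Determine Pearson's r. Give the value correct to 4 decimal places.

r = (nΣXY − ΣXΣY) / √[(nΣX² − (ΣX)²)(nΣY² − (ΣY)²)]
Numerator: 20×13276.05 − 430.7×609.5 = 3009.35
Denominator: √[(215323 − 185502.49)(377504.2 − 371490.25)] = √[29820.51 × 6013.95] = 13391.7533
r = 3009.35 / 13391.7533 ≈ 0.2247

0.2247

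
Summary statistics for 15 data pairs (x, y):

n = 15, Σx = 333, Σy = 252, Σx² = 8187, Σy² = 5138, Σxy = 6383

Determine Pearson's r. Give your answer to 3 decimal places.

0.930

r = (nΣxy − ΣxΣy) / √[(nΣx² − (Σx)²)(nΣy² − (Σy)²)]
Numerator: 15×6383 − 333×252 = 11829
Denominator: √[(122805 − 110889)(77070 − 63504)] = √[11916 × 13566] = 12714.2619
r = 11829 / 12714.2619 ≈ 0.930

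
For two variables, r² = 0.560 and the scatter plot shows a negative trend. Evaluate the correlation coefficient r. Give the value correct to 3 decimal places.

|r| = √0.560 = 0.748
The association is negative, so r = −0.748.

-0.748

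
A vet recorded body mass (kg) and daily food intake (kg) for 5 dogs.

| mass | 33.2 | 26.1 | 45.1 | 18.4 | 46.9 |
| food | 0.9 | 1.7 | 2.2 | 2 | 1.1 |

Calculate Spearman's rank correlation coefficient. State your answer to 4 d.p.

-0.2000

Rank mass: 3, 2, 4, 1, 5
Rank food: 1, 3, 5, 4, 2
d = rank(mass) − rank(food): 2, -1, -1, -3, 3; Σd² = 24
ρ = 1 − 6Σd² / [n(n²−1)] = 1 − 6×24 / (5×24) = 1 − 144/120 ≈ -0.2000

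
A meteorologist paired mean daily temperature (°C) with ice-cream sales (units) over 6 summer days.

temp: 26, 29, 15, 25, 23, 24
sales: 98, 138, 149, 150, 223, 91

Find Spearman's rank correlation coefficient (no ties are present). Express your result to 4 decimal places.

Rank temp: 5, 6, 1, 4, 2, 3
Rank sales: 2, 3, 4, 5, 6, 1
d = rank(temp) − rank(sales): 3, 3, -3, -1, -4, 2; Σd² = 48
ρ = 1 − 6Σd² / [n(n²−1)] = 1 − 6×48 / (6×35) = 1 − 288/210 ≈ -0.3714

-0.3714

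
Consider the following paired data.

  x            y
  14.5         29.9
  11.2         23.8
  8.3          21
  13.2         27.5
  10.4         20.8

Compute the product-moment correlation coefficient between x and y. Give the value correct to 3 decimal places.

n = 5, Σx = 57.6, Σy = 123, Σx² = 686.98, Σy² = 3090.34, Σxy = 1453.73
nΣxy − ΣxΣy = 7268.65 − 7084.8 = 183.85
nΣx² − (Σx)² = 3434.9 − 3317.76 = 117.14; nΣy² − (Σy)² = 15451.7 − 15129 = 322.7
r = 183.85 / √(117.14 × 322.7) = 183.85 / 194.4250 ≈ 0.946

0.946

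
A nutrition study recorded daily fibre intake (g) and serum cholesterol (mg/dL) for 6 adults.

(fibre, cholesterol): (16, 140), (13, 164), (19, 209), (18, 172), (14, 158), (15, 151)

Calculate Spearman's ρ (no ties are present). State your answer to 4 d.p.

Rank fibre: 4, 1, 6, 5, 2, 3
Rank cholesterol: 1, 4, 6, 5, 3, 2
d = rank(fibre) − rank(cholesterol): 3, -3, 0, 0, -1, 1; Σd² = 20
ρ = 1 − 6Σd² / [n(n²−1)] = 1 − 6×20 / (6×35) = 1 − 120/210 ≈ 0.4286

0.4286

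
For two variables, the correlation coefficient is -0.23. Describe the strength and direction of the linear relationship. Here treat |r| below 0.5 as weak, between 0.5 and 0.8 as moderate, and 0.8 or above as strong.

r = -0.23 < 0 so the relationship is negative.
|r| = 0.23, which falls in the weak range.

weak negative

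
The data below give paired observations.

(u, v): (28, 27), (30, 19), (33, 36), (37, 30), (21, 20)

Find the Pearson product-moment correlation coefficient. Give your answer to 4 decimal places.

n = 5, Σu = 149, Σv = 132, Σu² = 4583, Σv² = 3686, Σuv = 4044
nΣuv − ΣuΣv = 20220 − 19668 = 552
nΣu² − (Σu)² = 22915 − 22201 = 714; nΣv² − (Σv)² = 18430 − 17424 = 1006
r = 552 / √(714 × 1006) = 552 / 847.5164 ≈ 0.6513

0.6513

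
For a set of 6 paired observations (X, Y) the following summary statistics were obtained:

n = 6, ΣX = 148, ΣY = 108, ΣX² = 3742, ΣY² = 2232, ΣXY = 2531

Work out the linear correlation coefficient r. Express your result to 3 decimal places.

-0.820

r = (nΣXY − ΣXΣY) / √[(nΣX² − (ΣX)²)(nΣY² − (ΣY)²)]
Numerator: 6×2531 − 148×108 = -798
Denominator: √[(22452 − 21904)(13392 − 11664)] = √[548 × 1728] = 973.1105
r = -798 / 973.1105 ≈ -0.820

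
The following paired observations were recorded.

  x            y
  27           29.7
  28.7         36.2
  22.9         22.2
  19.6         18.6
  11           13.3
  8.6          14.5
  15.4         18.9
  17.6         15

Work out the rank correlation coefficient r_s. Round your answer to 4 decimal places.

Rank x: 7, 8, 6, 5, 2, 1, 3, 4
Rank y: 7, 8, 6, 4, 1, 2, 5, 3
d = rank(x) − rank(y): 0, 0, 0, 1, 1, -1, -2, 1; Σd² = 8
ρ = 1 − 6Σd² / [n(n²−1)] = 1 − 6×8 / (8×63) = 1 − 48/504 ≈ 0.9048

0.9048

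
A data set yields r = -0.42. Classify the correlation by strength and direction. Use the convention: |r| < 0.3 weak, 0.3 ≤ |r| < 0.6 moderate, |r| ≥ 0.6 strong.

moderate negative

r = -0.42 < 0 so the relationship is negative.
|r| = 0.42, which falls in the moderate range.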